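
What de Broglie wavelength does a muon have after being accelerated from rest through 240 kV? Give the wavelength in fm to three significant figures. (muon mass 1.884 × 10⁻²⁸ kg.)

λ = 174 fm

KE = eV = 1.602 × 10⁻¹⁹ × 2.400 × 10⁵ = 3.845 × 10⁻¹⁴ J.
p = √(2mKE) = √(2 × 1.884 × 10⁻²⁸ × 3.845 × 10⁻¹⁴) = 3.806 × 10⁻²¹ kg·m/s.
λ = h/p = 6.626 × 10⁻³⁴ / 3.806 × 10⁻²¹ = 1.74 × 10⁻¹³ m = 174 fm.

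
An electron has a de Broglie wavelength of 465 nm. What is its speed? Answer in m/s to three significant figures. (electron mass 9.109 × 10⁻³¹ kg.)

v = 1560 m/s

p = h/λ = 6.626 × 10⁻³⁴ / 4.650 × 10⁻⁷ = 1.425 × 10⁻²⁷ kg·m/s.
v = p/m = 1.425 × 10⁻²⁷ / 9.109 × 10⁻³¹ = 1.56 × 10³ m/s = 1560 m/s.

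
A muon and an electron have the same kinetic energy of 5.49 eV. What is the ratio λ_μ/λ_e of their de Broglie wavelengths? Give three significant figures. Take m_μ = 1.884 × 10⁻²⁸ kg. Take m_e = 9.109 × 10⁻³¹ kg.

λ_μ/λ_e = 0.0695

At fixed KE, p = √(2mKE) so λ = h/p ∝ 1/√m.
λ_μ/λ_e = √(m_e/m_μ) = √(9.109 × 10⁻³¹/1.884 × 10⁻²⁸) = √(4.835 × 10⁻³) = 0.0695.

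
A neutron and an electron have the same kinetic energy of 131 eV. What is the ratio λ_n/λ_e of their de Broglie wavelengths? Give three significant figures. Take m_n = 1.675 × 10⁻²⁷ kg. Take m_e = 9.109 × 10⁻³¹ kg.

λ_n/λ_e = 0.0233

At fixed KE, p = √(2mKE) so λ = h/p ∝ 1/√m.
λ_n/λ_e = √(m_e/m_n) = √(9.109 × 10⁻³¹/1.675 × 10⁻²⁷) = √(5.438 × 10⁻⁴) = 0.0233.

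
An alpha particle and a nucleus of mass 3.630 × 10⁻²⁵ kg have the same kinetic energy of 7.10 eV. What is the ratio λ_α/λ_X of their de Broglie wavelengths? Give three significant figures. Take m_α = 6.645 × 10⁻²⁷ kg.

At fixed KE, p = √(2mKE) so λ = h/p ∝ 1/√m.
λ_α/λ_X = √(m_X/m_α) = √(3.630 × 10⁻²⁵/6.645 × 10⁻²⁷) = √(54.63) = 7.39.

λ_α/λ_X = 7.39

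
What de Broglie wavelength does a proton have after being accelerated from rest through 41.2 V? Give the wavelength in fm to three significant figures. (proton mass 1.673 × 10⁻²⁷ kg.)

KE = eV = 1.602 × 10⁻¹⁹ × 41.20 = 6.600 × 10⁻¹⁸ J.
p = √(2mKE) = √(2 × 1.673 × 10⁻²⁷ × 6.600 × 10⁻¹⁸) = 1.486 × 10⁻²² kg·m/s.
λ = h/p = 6.626 × 10⁻³⁴ / 1.486 × 10⁻²² = 4.46 × 10⁻¹² m = 4460 fm.

λ = 4460 fm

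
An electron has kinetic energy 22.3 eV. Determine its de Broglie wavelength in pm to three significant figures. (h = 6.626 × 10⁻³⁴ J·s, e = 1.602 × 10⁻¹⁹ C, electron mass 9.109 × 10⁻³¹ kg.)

λ = 260 pm

KE = 22.3 eV = 3.572 × 10⁻¹⁸ J.
p = √(2mKE) = √(2 × 9.109 × 10⁻³¹ × 3.572 × 10⁻¹⁸) = 2.551 × 10⁻²⁴ kg·m/s.
λ = h/p = 6.626 × 10⁻³⁴ / 2.551 × 10⁻²⁴ = 2.60 × 10⁻¹⁰ m = 260 pm.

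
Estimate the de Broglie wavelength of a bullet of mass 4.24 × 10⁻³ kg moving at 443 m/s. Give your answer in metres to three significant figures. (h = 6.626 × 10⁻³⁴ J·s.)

λ = 3.53 × 10⁻³⁴ m

p = mv = 4.24 × 10⁻³ × 443 = 1.878 kg·m/s.
λ = h/p = 6.626 × 10⁻³⁴ / 1.878 = 3.53 × 10⁻³⁴ m.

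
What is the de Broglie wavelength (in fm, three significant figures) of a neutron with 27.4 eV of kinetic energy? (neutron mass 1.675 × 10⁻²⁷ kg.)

KE = 27.4 eV = 4.389 × 10⁻¹⁸ J.
p = √(2mKE) = √(2 × 1.675 × 10⁻²⁷ × 4.389 × 10⁻¹⁸) = 1.213 × 10⁻²² kg·m/s.
λ = h/p = 6.626 × 10⁻³⁴ / 1.213 × 10⁻²² = 5.46 × 10⁻¹² m = 5460 fm.

λ = 5460 fm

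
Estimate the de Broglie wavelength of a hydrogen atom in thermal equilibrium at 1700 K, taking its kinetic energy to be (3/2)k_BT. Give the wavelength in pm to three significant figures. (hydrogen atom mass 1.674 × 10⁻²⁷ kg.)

λ = 61.0 pm

KE = (3/2)k_BT = 1.5 × 1.381 × 10⁻²³ × 1700 = 3.522 × 10⁻²⁰ J.
p = √(2mKE) = √(2 × 1.674 × 10⁻²⁷ × 3.522 × 10⁻²⁰) = 1.086 × 10⁻²³ kg·m/s.
λ = h/p = 6.10 × 10⁻¹¹ m = 61.0 pm.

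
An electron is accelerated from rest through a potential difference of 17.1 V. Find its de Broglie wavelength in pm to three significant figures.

KE = eV = 1.602 × 10⁻¹⁹ × 17.10 = 2.739 × 10⁻¹⁸ J.
p = √(2mKE) = √(2 × 9.109 × 10⁻³¹ × 2.739 × 10⁻¹⁸) = 2.234 × 10⁻²⁴ kg·m/s.
λ = h/p = 6.626 × 10⁻³⁴ / 2.234 × 10⁻²⁴ = 2.97 × 10⁻¹⁰ m = 297 pm.

λ = 297 pm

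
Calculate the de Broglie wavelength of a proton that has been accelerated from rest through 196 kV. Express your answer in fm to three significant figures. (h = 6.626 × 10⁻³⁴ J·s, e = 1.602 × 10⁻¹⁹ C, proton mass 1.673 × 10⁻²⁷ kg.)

λ = 64.6 fm

KE = eV = 1.602 × 10⁻¹⁹ × 1.960 × 10⁵ = 3.140 × 10⁻¹⁴ J.
p = √(2mKE) = √(2 × 1.673 × 10⁻²⁷ × 3.140 × 10⁻¹⁴) = 1.025 × 10⁻²⁰ kg·m/s.
λ = h/p = 6.626 × 10⁻³⁴ / 1.025 × 10⁻²⁰ = 6.46 × 10⁻¹⁴ m = 64.6 fm.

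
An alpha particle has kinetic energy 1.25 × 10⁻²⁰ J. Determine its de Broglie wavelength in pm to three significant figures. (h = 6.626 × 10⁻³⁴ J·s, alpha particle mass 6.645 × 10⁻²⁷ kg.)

p = √(2mKE) = √(2 × 6.645 × 10⁻²⁷ × 1.250 × 10⁻²⁰) = 1.289 × 10⁻²³ kg·m/s.
λ = h/p = 6.626 × 10⁻³⁴ / 1.289 × 10⁻²³ = 5.14 × 10⁻¹¹ m = 51.4 pm.

λ = 51.4 pm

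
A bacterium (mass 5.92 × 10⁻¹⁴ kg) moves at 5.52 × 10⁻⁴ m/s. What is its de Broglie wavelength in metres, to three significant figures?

λ = 2.03 × 10⁻¹⁷ m

p = mv = 5.92 × 10⁻¹⁴ × 5.52 × 10⁻⁴ = 3.268 × 10⁻¹⁷ kg·m/s.
λ = h/p = 6.626 × 10⁻³⁴ / 3.268 × 10⁻¹⁷ = 2.03 × 10⁻¹⁷ m.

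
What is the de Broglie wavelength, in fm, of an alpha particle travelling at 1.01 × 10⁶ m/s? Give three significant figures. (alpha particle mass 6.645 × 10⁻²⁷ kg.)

λ = 98.7 fm

p = mv = 6.645 × 10⁻²⁷ × 1.01 × 10⁶ = 6.711 × 10⁻²¹ kg·m/s.
λ = h/p = 6.626 × 10⁻³⁴ / 6.711 × 10⁻²¹ = 9.87 × 10⁻¹⁴ m = 98.7 fm.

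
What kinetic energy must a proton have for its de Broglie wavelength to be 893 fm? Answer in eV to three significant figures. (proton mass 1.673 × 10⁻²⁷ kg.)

KE = 1030 eV

p = h/λ = 6.626 × 10⁻³⁴ / 8.930 × 10⁻¹³ = 7.420 × 10⁻²² kg·m/s.
KE = p²/(2m) = (7.420 × 10⁻²²)² / (2 × 1.673 × 10⁻²⁷) = 1.645 × 10⁻¹⁶ J = 1030 eV.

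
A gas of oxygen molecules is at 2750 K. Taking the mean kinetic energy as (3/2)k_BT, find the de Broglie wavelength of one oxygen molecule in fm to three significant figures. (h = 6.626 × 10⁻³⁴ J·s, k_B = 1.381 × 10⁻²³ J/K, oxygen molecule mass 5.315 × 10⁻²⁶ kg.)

KE = (3/2)k_BT = 1.5 × 1.381 × 10⁻²³ × 2750 = 5.697 × 10⁻²⁰ J.
p = √(2mKE) = √(2 × 5.315 × 10⁻²⁶ × 5.697 × 10⁻²⁰) = 7.782 × 10⁻²³ kg·m/s.
λ = h/p = 8.51 × 10⁻¹² m = 8510 fm.

λ = 8510 fm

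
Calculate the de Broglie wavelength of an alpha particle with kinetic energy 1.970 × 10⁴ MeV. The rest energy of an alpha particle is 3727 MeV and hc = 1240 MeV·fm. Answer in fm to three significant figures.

λ = 0.0536 fm

Total energy E = KE + m₀c² = 1.970 × 10⁴ + 3727 = 23427 MeV.
(pc)² = E² − (m₀c²)² = (23427)² − (3727)² = 5.349 × 10⁸ MeV², so pc = 2.313 × 10⁴ MeV.
λ = hc/(pc) = 1240 MeV·fm / 2.313 × 10⁴ MeV = 0.0536 fm.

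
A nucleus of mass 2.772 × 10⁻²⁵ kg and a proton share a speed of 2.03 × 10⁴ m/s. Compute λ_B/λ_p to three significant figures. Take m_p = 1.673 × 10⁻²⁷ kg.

λ_B/λ_p = 6.04 × 10⁻³

At fixed v, p = mv so λ = h/(mv) ∝ 1/m.
λ_B/λ_p = m_p/m_B = 1.673 × 10⁻²⁷/2.772 × 10⁻²⁵ = 6.04 × 10⁻³.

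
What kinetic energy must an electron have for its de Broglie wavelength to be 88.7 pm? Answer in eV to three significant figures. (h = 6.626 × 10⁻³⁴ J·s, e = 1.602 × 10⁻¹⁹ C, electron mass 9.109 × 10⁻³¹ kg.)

p = h/λ = 6.626 × 10⁻³⁴ / 8.870 × 10⁻¹¹ = 7.470 × 10⁻²⁴ kg·m/s.
KE = p²/(2m) = (7.470 × 10⁻²⁴)² / (2 × 9.109 × 10⁻³¹) = 3.063 × 10⁻¹⁷ J = 191 eV.

KE = 191 eV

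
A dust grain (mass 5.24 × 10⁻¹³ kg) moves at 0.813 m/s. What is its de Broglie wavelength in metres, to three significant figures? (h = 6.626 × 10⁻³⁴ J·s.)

p = mv = 5.24 × 10⁻¹³ × 0.813 = 4.260 × 10⁻¹³ kg·m/s.
λ = h/p = 6.626 × 10⁻³⁴ / 4.260 × 10⁻¹³ = 1.56 × 10⁻²¹ m.

λ = 1.56 × 10⁻²¹ m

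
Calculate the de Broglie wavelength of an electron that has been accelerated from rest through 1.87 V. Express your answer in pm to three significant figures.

KE = eV = 1.602 × 10⁻¹⁹ × 1.870 = 2.996 × 10⁻¹⁹ J.
p = √(2mKE) = √(2 × 9.109 × 10⁻³¹ × 2.996 × 10⁻¹⁹) = 7.388 × 10⁻²⁵ kg·m/s.
λ = h/p = 6.626 × 10⁻³⁴ / 7.388 × 10⁻²⁵ = 8.97 × 10⁻¹⁰ m = 897 pm.

λ = 897 pm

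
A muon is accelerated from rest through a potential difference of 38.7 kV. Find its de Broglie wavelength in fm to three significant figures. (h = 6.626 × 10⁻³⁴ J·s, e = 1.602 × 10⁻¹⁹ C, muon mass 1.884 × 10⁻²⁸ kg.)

λ = 434 fm

KE = eV = 1.602 × 10⁻¹⁹ × 3.870 × 10⁴ = 6.200 × 10⁻¹⁵ J.
p = √(2mKE) = √(2 × 1.884 × 10⁻²⁸ × 6.200 × 10⁻¹⁵) = 1.528 × 10⁻²¹ kg·m/s.
λ = h/p = 6.626 × 10⁻³⁴ / 1.528 × 10⁻²¹ = 4.34 × 10⁻¹³ m = 434 fm.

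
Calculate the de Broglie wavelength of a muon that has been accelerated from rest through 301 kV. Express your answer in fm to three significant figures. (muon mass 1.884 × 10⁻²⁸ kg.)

KE = eV = 1.602 × 10⁻¹⁹ × 3.010 × 10⁵ = 4.822 × 10⁻¹⁴ J.
p = √(2mKE) = √(2 × 1.884 × 10⁻²⁸ × 4.822 × 10⁻¹⁴) = 4.263 × 10⁻²¹ kg·m/s.
λ = h/p = 6.626 × 10⁻³⁴ / 4.263 × 10⁻²¹ = 1.55 × 10⁻¹³ m = 155 fm.

λ = 155 fm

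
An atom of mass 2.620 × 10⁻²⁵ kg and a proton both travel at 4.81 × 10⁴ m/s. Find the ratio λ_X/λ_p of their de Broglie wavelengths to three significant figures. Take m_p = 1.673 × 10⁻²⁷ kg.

At fixed v, p = mv so λ = h/(mv) ∝ 1/m.
λ_X/λ_p = m_p/m_X = 1.673 × 10⁻²⁷/2.620 × 10⁻²⁵ = 6.39 × 10⁻³.

λ_X/λ_p = 6.39 × 10⁻³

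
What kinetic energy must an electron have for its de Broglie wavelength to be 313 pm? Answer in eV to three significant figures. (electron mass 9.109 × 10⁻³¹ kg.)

p = h/λ = 6.626 × 10⁻³⁴ / 3.130 × 10⁻¹⁰ = 2.117 × 10⁻²⁴ kg·m/s.
KE = p²/(2m) = (2.117 × 10⁻²⁴)² / (2 × 9.109 × 10⁻³¹) = 2.460 × 10⁻¹⁸ J = 15.4 eV.

KE = 15.4 eV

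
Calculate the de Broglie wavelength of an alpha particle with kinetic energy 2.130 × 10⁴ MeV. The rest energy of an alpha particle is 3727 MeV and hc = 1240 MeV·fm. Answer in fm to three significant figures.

λ = 0.0501 fm

Total energy E = KE + m₀c² = 2.130 × 10⁴ + 3727 = 25027 MeV.
(pc)² = E² − (m₀c²)² = (25027)² − (3727)² = 6.125 × 10⁸ MeV², so pc = 2.475 × 10⁴ MeV.
λ = hc/(pc) = 1240 MeV·fm / 2.475 × 10⁴ MeV = 0.0501 fm.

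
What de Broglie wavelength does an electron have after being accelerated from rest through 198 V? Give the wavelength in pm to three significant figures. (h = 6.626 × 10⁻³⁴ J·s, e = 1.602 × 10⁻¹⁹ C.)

λ = 87.2 pm

KE = eV = 1.602 × 10⁻¹⁹ × 198.0 = 3.172 × 10⁻¹⁷ J.
p = √(2mKE) = √(2 × 9.109 × 10⁻³¹ × 3.172 × 10⁻¹⁷) = 7.602 × 10⁻²⁴ kg·m/s.
λ = h/p = 6.626 × 10⁻³⁴ / 7.602 × 10⁻²⁴ = 8.72 × 10⁻¹¹ m = 87.2 pm.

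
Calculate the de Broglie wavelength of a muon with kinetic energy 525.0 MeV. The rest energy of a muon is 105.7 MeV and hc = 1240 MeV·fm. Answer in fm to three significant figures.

λ = 1.99 fm

Total energy E = KE + m₀c² = 525.0 + 105.7 = 630.7 MeV.
(pc)² = E² − (m₀c²)² = (630.7)² − (105.7)² = 3.866 × 10⁵ MeV², so pc = 621.8 MeV.
λ = hc/(pc) = 1240 MeV·fm / 621.8 MeV = 1.99 fm.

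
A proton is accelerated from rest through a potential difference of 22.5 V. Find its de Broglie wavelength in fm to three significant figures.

λ = 6030 fm

KE = eV = 1.602 × 10⁻¹⁹ × 22.50 = 3.604 × 10⁻¹⁸ J.
p = √(2mKE) = √(2 × 1.673 × 10⁻²⁷ × 3.604 × 10⁻¹⁸) = 1.098 × 10⁻²² kg·m/s.
λ = h/p = 6.626 × 10⁻³⁴ / 1.098 × 10⁻²² = 6.03 × 10⁻¹² m = 6030 fm.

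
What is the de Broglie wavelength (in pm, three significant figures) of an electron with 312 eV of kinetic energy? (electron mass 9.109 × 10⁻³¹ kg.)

λ = 69.4 pm

KE = 312 eV = 4.998 × 10⁻¹⁷ J.
p = √(2mKE) = √(2 × 9.109 × 10⁻³¹ × 4.998 × 10⁻¹⁷) = 9.542 × 10⁻²⁴ kg·m/s.
λ = h/p = 6.626 × 10⁻³⁴ / 9.542 × 10⁻²⁴ = 6.94 × 10⁻¹¹ m = 69.4 pm.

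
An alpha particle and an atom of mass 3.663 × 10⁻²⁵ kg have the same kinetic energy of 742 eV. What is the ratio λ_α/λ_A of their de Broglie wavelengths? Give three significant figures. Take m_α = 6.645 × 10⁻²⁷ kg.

At fixed KE, p = √(2mKE) so λ = h/p ∝ 1/√m.
λ_α/λ_A = √(m_A/m_α) = √(3.663 × 10⁻²⁵/6.645 × 10⁻²⁷) = √(55.12) = 7.42.

λ_α/λ_A = 7.42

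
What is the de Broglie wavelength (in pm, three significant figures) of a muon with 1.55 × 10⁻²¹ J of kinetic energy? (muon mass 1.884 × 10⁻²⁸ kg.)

p = √(2mKE) = √(2 × 1.884 × 10⁻²⁸ × 1.550 × 10⁻²¹) = 7.642 × 10⁻²⁵ kg·m/s.
λ = h/p = 6.626 × 10⁻³⁴ / 7.642 × 10⁻²⁵ = 8.67 × 10⁻¹⁰ m = 867 pm.

λ = 867 pm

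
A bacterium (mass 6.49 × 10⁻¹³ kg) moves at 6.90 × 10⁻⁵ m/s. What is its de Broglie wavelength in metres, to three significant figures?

λ = 1.48 × 10⁻¹⁷ m

p = mv = 6.49 × 10⁻¹³ × 6.90 × 10⁻⁵ = 4.478 × 10⁻¹⁷ kg·m/s.
λ = h/p = 6.626 × 10⁻³⁴ / 4.478 × 10⁻¹⁷ = 1.48 × 10⁻¹⁷ m.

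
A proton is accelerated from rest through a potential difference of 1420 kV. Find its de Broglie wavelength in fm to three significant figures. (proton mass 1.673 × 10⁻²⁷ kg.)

KE = eV = 1.602 × 10⁻¹⁹ × 1.420 × 10⁶ = 2.275 × 10⁻¹³ J.
p = √(2mKE) = √(2 × 1.673 × 10⁻²⁷ × 2.275 × 10⁻¹³) = 2.759 × 10⁻²⁰ kg·m/s.
λ = h/p = 6.626 × 10⁻³⁴ / 2.759 × 10⁻²⁰ = 2.40 × 10⁻¹⁴ m = 24.0 fm.

λ = 24.0 fm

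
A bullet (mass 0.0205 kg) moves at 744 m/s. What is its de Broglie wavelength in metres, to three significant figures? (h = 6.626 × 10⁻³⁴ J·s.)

p = mv = 0.0205 × 744 = 1.525 × 10¹ kg·m/s.
λ = h/p = 6.626 × 10⁻³⁴ / 1.525 × 10¹ = 4.34 × 10⁻³⁵ m.

λ = 4.34 × 10⁻³⁵ m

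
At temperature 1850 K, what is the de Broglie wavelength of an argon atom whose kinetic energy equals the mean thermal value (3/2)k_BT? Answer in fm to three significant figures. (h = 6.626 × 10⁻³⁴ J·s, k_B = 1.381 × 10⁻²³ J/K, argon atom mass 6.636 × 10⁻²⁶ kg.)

λ = 9290 fm

KE = (3/2)k_BT = 1.5 × 1.381 × 10⁻²³ × 1850 = 3.832 × 10⁻²⁰ J.
p = √(2mKE) = √(2 × 6.636 × 10⁻²⁶ × 3.832 × 10⁻²⁰) = 7.132 × 10⁻²³ kg·m/s.
λ = h/p = 9.29 × 10⁻¹² m = 9290 fm.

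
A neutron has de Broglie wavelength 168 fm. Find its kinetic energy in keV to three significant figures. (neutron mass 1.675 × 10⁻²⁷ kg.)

KE = 29.0 keV

p = h/λ = 6.626 × 10⁻³⁴ / 1.680 × 10⁻¹³ = 3.944 × 10⁻²¹ kg·m/s.
KE = p²/(2m) = (3.944 × 10⁻²¹)² / (2 × 1.675 × 10⁻²⁷) = 4.643 × 10⁻¹⁵ J = 29.0 keV.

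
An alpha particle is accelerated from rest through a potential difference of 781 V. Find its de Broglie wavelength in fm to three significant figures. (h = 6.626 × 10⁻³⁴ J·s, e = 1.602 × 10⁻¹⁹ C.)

KE = 2eV = 2 × 1.602 × 10⁻¹⁹ × 781.0 = 2.502 × 10⁻¹⁶ J.
p = √(2mKE) = √(2 × 6.645 × 10⁻²⁷ × 2.502 × 10⁻¹⁶) = 1.824 × 10⁻²¹ kg·m/s.
λ = h/p = 6.626 × 10⁻³⁴ / 1.824 × 10⁻²¹ = 3.63 × 10⁻¹³ m = 363 fm.

λ = 363 fm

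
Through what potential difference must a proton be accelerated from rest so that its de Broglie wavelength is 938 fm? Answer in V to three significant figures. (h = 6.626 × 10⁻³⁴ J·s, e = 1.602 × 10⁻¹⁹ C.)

p = h/λ = 6.626 × 10⁻³⁴ / 9.380 × 10⁻¹³ = 7.064 × 10⁻²² kg·m/s.
KE = p²/(2m) = 1.491 × 10⁻¹⁶ J.
V = KE/e = 1.491 × 10⁻¹⁶ / (1.602 × 10⁻¹⁹) = 931 V.

V = 931 V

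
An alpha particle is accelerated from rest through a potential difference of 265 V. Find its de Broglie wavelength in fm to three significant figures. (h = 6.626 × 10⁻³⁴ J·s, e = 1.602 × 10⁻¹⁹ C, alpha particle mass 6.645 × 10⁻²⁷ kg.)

λ = 624 fm

KE = 2eV = 2 × 1.602 × 10⁻¹⁹ × 265.0 = 8.491 × 10⁻¹⁷ J.
p = √(2mKE) = √(2 × 6.645 × 10⁻²⁷ × 8.491 × 10⁻¹⁷) = 1.062 × 10⁻²¹ kg·m/s.
λ = h/p = 6.626 × 10⁻³⁴ / 1.062 × 10⁻²¹ = 6.24 × 10⁻¹³ m = 624 fm.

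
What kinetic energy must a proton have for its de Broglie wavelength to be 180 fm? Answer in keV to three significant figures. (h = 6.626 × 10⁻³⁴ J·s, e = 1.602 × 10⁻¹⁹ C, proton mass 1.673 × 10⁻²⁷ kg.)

KE = 25.3 keV

p = h/λ = 6.626 × 10⁻³⁴ / 1.800 × 10⁻¹³ = 3.681 × 10⁻²¹ kg·m/s.
KE = p²/(2m) = (3.681 × 10⁻²¹)² / (2 × 1.673 × 10⁻²⁷) = 4.050 × 10⁻¹⁵ J = 25.3 keV.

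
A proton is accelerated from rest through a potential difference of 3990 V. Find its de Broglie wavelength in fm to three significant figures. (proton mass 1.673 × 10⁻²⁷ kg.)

λ = 453 fm

KE = eV = 1.602 × 10⁻¹⁹ × 3990 = 6.392 × 10⁻¹⁶ J.
p = √(2mKE) = √(2 × 1.673 × 10⁻²⁷ × 6.392 × 10⁻¹⁶) = 1.462 × 10⁻²¹ kg·m/s.
λ = h/p = 6.626 × 10⁻³⁴ / 1.462 × 10⁻²¹ = 4.53 × 10⁻¹³ m = 453 fm.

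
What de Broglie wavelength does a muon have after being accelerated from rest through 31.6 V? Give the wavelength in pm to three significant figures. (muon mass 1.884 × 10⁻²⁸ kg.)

λ = 15.2 pm

KE = eV = 1.602 × 10⁻¹⁹ × 31.60 = 5.062 × 10⁻¹⁸ J.
p = √(2mKE) = √(2 × 1.884 × 10⁻²⁸ × 5.062 × 10⁻¹⁸) = 4.367 × 10⁻²³ kg·m/s.
λ = h/p = 6.626 × 10⁻³⁴ / 4.367 × 10⁻²³ = 1.52 × 10⁻¹¹ m = 15.2 pm.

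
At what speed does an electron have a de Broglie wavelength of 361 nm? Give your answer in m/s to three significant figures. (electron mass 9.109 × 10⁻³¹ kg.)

p = h/λ = 6.626 × 10⁻³⁴ / 3.610 × 10⁻⁷ = 1.835 × 10⁻²⁷ kg·m/s.
v = p/m = 1.835 × 10⁻²⁷ / 9.109 × 10⁻³¹ = 2.01 × 10³ m/s = 2010 m/s.

v = 2010 m/s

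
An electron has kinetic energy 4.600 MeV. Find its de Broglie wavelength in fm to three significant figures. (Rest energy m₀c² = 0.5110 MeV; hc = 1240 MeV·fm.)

λ = 244 fm

Total energy E = KE + m₀c² = 4.600 + 0.5110 = 5.1110 MeV.
(pc)² = E² − (m₀c²)² = (5.1110)² − (0.5110)² = 25.86 MeV², so pc = 5.085 MeV.
λ = hc/(pc) = 1240 MeV·fm / 5.085 MeV = 244 fm.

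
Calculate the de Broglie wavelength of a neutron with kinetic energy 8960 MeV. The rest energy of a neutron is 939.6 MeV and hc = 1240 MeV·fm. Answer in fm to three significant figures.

λ = 0.126 fm

Total energy E = KE + m₀c² = 8960 + 939.6 = 9899.6 MeV.
(pc)² = E² − (m₀c²)² = (9899.6)² − (939.6)² = 9.712 × 10⁷ MeV², so pc = 9855 MeV.
λ = hc/(pc) = 1240 MeV·fm / 9855 MeV = 0.126 fm.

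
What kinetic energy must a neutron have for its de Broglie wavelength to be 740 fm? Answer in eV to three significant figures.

KE = 1490 eV

p = h/λ = 6.626 × 10⁻³⁴ / 7.400 × 10⁻¹³ = 8.954 × 10⁻²² kg·m/s.
KE = p²/(2m) = (8.954 × 10⁻²²)² / (2 × 1.675 × 10⁻²⁷) = 2.393 × 10⁻¹⁶ J = 1490 eV.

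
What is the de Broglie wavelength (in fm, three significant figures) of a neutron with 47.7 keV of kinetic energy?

λ = 131 fm

KE = 47.7 keV = 7.642 × 10⁻¹⁵ J.
p = √(2mKE) = √(2 × 1.675 × 10⁻²⁷ × 7.642 × 10⁻¹⁵) = 5.060 × 10⁻²¹ kg·m/s.
λ = h/p = 6.626 × 10⁻³⁴ / 5.060 × 10⁻²¹ = 1.31 × 10⁻¹³ m = 131 fm.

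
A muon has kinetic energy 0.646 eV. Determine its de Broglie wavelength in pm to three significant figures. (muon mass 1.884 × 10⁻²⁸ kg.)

λ = 106 pm

KE = 0.646 eV = 1.035 × 10⁻¹⁹ J.
p = √(2mKE) = √(2 × 1.884 × 10⁻²⁸ × 1.035 × 10⁻¹⁹) = 6.245 × 10⁻²⁴ kg·m/s.
λ = h/p = 6.626 × 10⁻³⁴ / 6.245 × 10⁻²⁴ = 1.06 × 10⁻¹⁰ m = 106 pm.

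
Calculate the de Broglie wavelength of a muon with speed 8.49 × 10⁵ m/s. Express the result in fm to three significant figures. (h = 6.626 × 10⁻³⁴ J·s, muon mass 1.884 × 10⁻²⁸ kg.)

λ = 4140 fm

p = mv = 1.884 × 10⁻²⁸ × 8.49 × 10⁵ = 1.600 × 10⁻²² kg·m/s.
λ = h/p = 6.626 × 10⁻³⁴ / 1.600 × 10⁻²² = 4.14 × 10⁻¹² m = 4140 fm.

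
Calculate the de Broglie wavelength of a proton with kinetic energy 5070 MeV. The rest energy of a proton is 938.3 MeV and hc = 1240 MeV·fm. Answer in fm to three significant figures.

λ = 0.209 fm

Total energy E = KE + m₀c² = 5070 + 938.3 = 6008.3 MeV.
(pc)² = E² − (m₀c²)² = (6008.3)² − (938.3)² = 3.522 × 10⁷ MeV², so pc = 5935 MeV.
λ = hc/(pc) = 1240 MeV·fm / 5935 MeV = 0.209 fm.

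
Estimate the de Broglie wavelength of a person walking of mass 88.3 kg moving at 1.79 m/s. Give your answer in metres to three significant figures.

p = mv = 88.3 × 1.79 = 1.581 × 10² kg·m/s.
λ = h/p = 6.626 × 10⁻³⁴ / 1.581 × 10² = 4.19 × 10⁻³⁶ m.

λ = 4.19 × 10⁻³⁶ m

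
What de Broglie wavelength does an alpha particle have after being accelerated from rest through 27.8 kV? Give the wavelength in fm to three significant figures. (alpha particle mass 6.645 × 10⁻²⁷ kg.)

λ = 60.9 fm

KE = 2eV = 2 × 1.602 × 10⁻¹⁹ × 2.780 × 10⁴ = 8.907 × 10⁻¹⁵ J.
p = √(2mKE) = √(2 × 6.645 × 10⁻²⁷ × 8.907 × 10⁻¹⁵) = 1.088 × 10⁻²⁰ kg·m/s.
λ = h/p = 6.626 × 10⁻³⁴ / 1.088 × 10⁻²⁰ = 6.09 × 10⁻¹⁴ m = 60.9 fm.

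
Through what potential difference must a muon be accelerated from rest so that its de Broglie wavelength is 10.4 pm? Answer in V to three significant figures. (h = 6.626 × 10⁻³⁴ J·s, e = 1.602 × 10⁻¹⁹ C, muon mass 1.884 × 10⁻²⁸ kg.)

V = 67.2 V

p = h/λ = 6.626 × 10⁻³⁴ / 1.040 × 10⁻¹¹ = 6.371 × 10⁻²³ kg·m/s.
KE = p²/(2m) = 1.077 × 10⁻¹⁷ J.
V = KE/e = 1.077 × 10⁻¹⁷ / (1.602 × 10⁻¹⁹) = 67.2 V.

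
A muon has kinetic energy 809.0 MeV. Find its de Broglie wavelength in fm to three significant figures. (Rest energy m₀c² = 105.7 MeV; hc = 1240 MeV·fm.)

λ = 1.36 fm

Total energy E = KE + m₀c² = 809.0 + 105.7 = 914.7 MeV.
(pc)² = E² − (m₀c²)² = (914.7)² − (105.7)² = 8.255 × 10⁵ MeV², so pc = 908.6 MeV.
λ = hc/(pc) = 1240 MeV·fm / 908.6 MeV = 1.36 fm.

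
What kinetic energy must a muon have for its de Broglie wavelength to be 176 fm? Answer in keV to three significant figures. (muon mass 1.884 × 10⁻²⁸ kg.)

KE = 235 keV

p = h/λ = 6.626 × 10⁻³⁴ / 1.760 × 10⁻¹³ = 3.765 × 10⁻²¹ kg·m/s.
KE = p²/(2m) = (3.765 × 10⁻²¹)² / (2 × 1.884 × 10⁻²⁸) = 3.762 × 10⁻¹⁴ J = 235 keV.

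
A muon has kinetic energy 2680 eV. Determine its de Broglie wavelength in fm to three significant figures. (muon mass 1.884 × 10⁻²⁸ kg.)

KE = 2680 eV = 4.293 × 10⁻¹⁶ J.
p = √(2mKE) = √(2 × 1.884 × 10⁻²⁸ × 4.293 × 10⁻¹⁶) = 4.022 × 10⁻²² kg·m/s.
λ = h/p = 6.626 × 10⁻³⁴ / 4.022 × 10⁻²² = 1.65 × 10⁻¹² m = 1650 fm.

λ = 1650 fm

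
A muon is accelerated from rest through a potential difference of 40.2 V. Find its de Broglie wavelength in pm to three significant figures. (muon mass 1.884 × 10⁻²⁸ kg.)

KE = eV = 1.602 × 10⁻¹⁹ × 40.20 = 6.440 × 10⁻¹⁸ J.
p = √(2mKE) = √(2 × 1.884 × 10⁻²⁸ × 6.440 × 10⁻¹⁸) = 4.926 × 10⁻²³ kg·m/s.
λ = h/p = 6.626 × 10⁻³⁴ / 4.926 × 10⁻²³ = 1.35 × 10⁻¹¹ m = 13.5 pm.

λ = 13.5 pm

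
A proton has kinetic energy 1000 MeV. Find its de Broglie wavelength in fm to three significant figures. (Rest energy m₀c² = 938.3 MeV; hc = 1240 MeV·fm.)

Total energy E = KE + m₀c² = 1000 + 938.3 = 1938.3 MeV.
(pc)² = E² − (m₀c²)² = (1938.3)² − (938.3)² = 2.877 × 10⁶ MeV², so pc = 1696 MeV.
λ = hc/(pc) = 1240 MeV·fm / 1696 MeV = 0.731 fm.

λ = 0.731 fm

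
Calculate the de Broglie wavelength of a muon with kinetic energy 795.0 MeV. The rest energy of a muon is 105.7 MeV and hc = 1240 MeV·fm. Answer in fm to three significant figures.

Total energy E = KE + m₀c² = 795.0 + 105.7 = 900.7 MeV.
(pc)² = E² − (m₀c²)² = (900.7)² − (105.7)² = 8.001 × 10⁵ MeV², so pc = 894.5 MeV.
λ = hc/(pc) = 1240 MeV·fm / 894.5 MeV = 1.39 fm.

λ = 1.39 fm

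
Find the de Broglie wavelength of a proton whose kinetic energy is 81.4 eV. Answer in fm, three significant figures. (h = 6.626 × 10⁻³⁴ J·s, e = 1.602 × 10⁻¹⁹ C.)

KE = 81.4 eV = 1.304 × 10⁻¹⁷ J.
p = √(2mKE) = √(2 × 1.673 × 10⁻²⁷ × 1.304 × 10⁻¹⁷) = 2.089 × 10⁻²² kg·m/s.
λ = h/p = 6.626 × 10⁻³⁴ / 2.089 × 10⁻²² = 3.17 × 10⁻¹² m = 3170 fm.

λ = 3170 fm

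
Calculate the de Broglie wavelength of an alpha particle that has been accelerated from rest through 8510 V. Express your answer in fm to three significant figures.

KE = 2eV = 2 × 1.602 × 10⁻¹⁹ × 8510 = 2.727 × 10⁻¹⁵ J.
p = √(2mKE) = √(2 × 6.645 × 10⁻²⁷ × 2.727 × 10⁻¹⁵) = 6.020 × 10⁻²¹ kg·m/s.
λ = h/p = 6.626 × 10⁻³⁴ / 6.020 × 10⁻²¹ = 1.10 × 10⁻¹³ m = 110 fm.

λ = 110 fm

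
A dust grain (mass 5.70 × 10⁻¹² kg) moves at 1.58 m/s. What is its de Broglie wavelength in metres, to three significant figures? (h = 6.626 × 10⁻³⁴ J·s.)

λ = 7.36 × 10⁻²³ m

p = mv = 5.70 × 10⁻¹² × 1.58 = 9.006 × 10⁻¹² kg·m/s.
λ = h/p = 6.626 × 10⁻³⁴ / 9.006 × 10⁻¹² = 7.36 × 10⁻²³ m.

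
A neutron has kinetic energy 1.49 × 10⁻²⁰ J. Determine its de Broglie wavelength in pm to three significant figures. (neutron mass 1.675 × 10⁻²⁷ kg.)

λ = 93.8 pm

p = √(2mKE) = √(2 × 1.675 × 10⁻²⁷ × 1.490 × 10⁻²⁰) = 7.065 × 10⁻²⁴ kg·m/s.
λ = h/p = 6.626 × 10⁻³⁴ / 7.065 × 10⁻²⁴ = 9.38 × 10⁻¹¹ m = 93.8 pm.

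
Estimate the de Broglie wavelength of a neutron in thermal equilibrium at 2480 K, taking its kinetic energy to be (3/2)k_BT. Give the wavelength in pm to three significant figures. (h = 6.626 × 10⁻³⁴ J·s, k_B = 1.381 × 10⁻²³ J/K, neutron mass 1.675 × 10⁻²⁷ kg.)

KE = (3/2)k_BT = 1.5 × 1.381 × 10⁻²³ × 2480 = 5.137 × 10⁻²⁰ J.
p = √(2mKE) = √(2 × 1.675 × 10⁻²⁷ × 5.137 × 10⁻²⁰) = 1.312 × 10⁻²³ kg·m/s.
λ = h/p = 5.05 × 10⁻¹¹ m = 50.5 pm.

λ = 50.5 pm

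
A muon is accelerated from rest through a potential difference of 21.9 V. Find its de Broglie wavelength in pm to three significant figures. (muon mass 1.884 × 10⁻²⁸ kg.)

KE = eV = 1.602 × 10⁻¹⁹ × 21.90 = 3.508 × 10⁻¹⁸ J.
p = √(2mKE) = √(2 × 1.884 × 10⁻²⁸ × 3.508 × 10⁻¹⁸) = 3.636 × 10⁻²³ kg·m/s.
λ = h/p = 6.626 × 10⁻³⁴ / 3.636 × 10⁻²³ = 1.82 × 10⁻¹¹ m = 18.2 pm.

λ = 18.2 pm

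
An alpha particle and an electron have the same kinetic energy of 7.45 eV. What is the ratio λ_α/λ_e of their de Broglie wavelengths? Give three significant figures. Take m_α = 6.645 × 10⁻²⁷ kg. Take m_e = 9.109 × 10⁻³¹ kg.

λ_α/λ_e = 0.0117

At fixed KE, p = √(2mKE) so λ = h/p ∝ 1/√m.
λ_α/λ_e = √(m_e/m_α) = √(9.109 × 10⁻³¹/6.645 × 10⁻²⁷) = √(1.371 × 10⁻⁴) = 0.0117.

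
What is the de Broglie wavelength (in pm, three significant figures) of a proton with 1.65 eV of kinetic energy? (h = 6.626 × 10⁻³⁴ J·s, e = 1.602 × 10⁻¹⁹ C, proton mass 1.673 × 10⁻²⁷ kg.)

λ = 22.3 pm

KE = 1.65 eV = 2.643 × 10⁻¹⁹ J.
p = √(2mKE) = √(2 × 1.673 × 10⁻²⁷ × 2.643 × 10⁻¹⁹) = 2.974 × 10⁻²³ kg·m/s.
λ = h/p = 6.626 × 10⁻³⁴ / 2.974 × 10⁻²³ = 2.23 × 10⁻¹¹ m = 22.3 pm.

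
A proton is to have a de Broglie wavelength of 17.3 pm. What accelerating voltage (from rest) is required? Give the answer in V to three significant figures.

p = h/λ = 6.626 × 10⁻³⁴ / 1.730 × 10⁻¹¹ = 3.830 × 10⁻²³ kg·m/s.
KE = p²/(2m) = 4.384 × 10⁻¹⁹ J.
V = KE/e = 4.384 × 10⁻¹⁹ / (1.602 × 10⁻¹⁹) = 2.74 V.

V = 2.74 V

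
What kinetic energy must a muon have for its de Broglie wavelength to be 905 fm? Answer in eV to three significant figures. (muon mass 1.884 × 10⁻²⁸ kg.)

p = h/λ = 6.626 × 10⁻³⁴ / 9.050 × 10⁻¹³ = 7.322 × 10⁻²² kg·m/s.
KE = p²/(2m) = (7.322 × 10⁻²²)² / (2 × 1.884 × 10⁻²⁸) = 1.423 × 10⁻¹⁵ J = 8880 eV.

KE = 8880 eV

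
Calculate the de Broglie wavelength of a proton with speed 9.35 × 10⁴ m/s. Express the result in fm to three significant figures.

λ = 4240 fm

p = mv = 1.673 × 10⁻²⁷ × 9.35 × 10⁴ = 1.564 × 10⁻²² kg·m/s.
λ = h/p = 6.626 × 10⁻³⁴ / 1.564 × 10⁻²² = 4.24 × 10⁻¹² m = 4240 fm.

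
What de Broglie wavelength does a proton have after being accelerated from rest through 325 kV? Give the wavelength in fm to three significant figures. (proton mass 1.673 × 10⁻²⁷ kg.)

KE = eV = 1.602 × 10⁻¹⁹ × 3.250 × 10⁵ = 5.207 × 10⁻¹⁴ J.
p = √(2mKE) = √(2 × 1.673 × 10⁻²⁷ × 5.207 × 10⁻¹⁴) = 1.320 × 10⁻²⁰ kg·m/s.
λ = h/p = 6.626 × 10⁻³⁴ / 1.320 × 10⁻²⁰ = 5.02 × 10⁻¹⁴ m = 50.2 fm.

λ = 50.2 fm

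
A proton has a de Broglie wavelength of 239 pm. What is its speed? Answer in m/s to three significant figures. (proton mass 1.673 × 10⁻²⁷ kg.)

v = 1660 m/s

p = h/λ = 6.626 × 10⁻³⁴ / 2.390 × 10⁻¹⁰ = 2.772 × 10⁻²⁴ kg·m/s.
v = p/m = 2.772 × 10⁻²⁴ / 1.673 × 10⁻²⁷ = 1.66 × 10³ m/s = 1660 m/s.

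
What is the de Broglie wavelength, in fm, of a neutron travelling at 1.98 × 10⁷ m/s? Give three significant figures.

λ = 20.0 fm

p = mv = 1.675 × 10⁻²⁷ × 1.98 × 10⁷ = 3.317 × 10⁻²⁰ kg·m/s.
λ = h/p = 6.626 × 10⁻³⁴ / 3.317 × 10⁻²⁰ = 2.00 × 10⁻¹⁴ m = 20.0 fm.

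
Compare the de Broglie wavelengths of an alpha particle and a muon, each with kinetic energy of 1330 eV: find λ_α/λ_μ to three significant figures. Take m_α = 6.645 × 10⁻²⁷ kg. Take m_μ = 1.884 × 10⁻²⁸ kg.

At fixed KE, p = √(2mKE) so λ = h/p ∝ 1/√m.
λ_α/λ_μ = √(m_μ/m_α) = √(1.884 × 10⁻²⁸/6.645 × 10⁻²⁷) = √(0.02835) = 0.168.

λ_α/λ_μ = 0.168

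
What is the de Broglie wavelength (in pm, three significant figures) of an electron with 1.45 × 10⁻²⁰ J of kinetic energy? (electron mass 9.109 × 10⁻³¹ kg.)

p = √(2mKE) = √(2 × 9.109 × 10⁻³¹ × 1.450 × 10⁻²⁰) = 1.625 × 10⁻²⁵ kg·m/s.
λ = h/p = 6.626 × 10⁻³⁴ / 1.625 × 10⁻²⁵ = 4.08 × 10⁻⁹ m = 4080 pm.

λ = 4080 pm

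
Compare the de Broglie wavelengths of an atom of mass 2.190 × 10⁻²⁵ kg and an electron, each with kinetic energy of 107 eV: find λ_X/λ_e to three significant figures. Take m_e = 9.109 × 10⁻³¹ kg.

λ_X/λ_e = 2.04 × 10⁻³

At fixed KE, p = √(2mKE) so λ = h/p ∝ 1/√m.
λ_X/λ_e = √(m_e/m_X) = √(9.109 × 10⁻³¹/2.190 × 10⁻²⁵) = √(4.159 × 10⁻⁶) = 2.04 × 10⁻³.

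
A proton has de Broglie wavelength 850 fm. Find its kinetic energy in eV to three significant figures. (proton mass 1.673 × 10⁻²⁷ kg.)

KE = 1130 eV

p = h/λ = 6.626 × 10⁻³⁴ / 8.500 × 10⁻¹³ = 7.795 × 10⁻²² kg·m/s.
KE = p²/(2m) = (7.795 × 10⁻²²)² / (2 × 1.673 × 10⁻²⁷) = 1.816 × 10⁻¹⁶ J = 1130 eV.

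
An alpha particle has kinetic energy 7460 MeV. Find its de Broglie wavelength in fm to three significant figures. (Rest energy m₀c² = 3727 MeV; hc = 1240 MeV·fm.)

Total energy E = KE + m₀c² = 7460 + 3727 = 11187 MeV.
(pc)² = E² − (m₀c²)² = (11187)² − (3727)² = 1.113 × 10⁸ MeV², so pc = 1.055 × 10⁴ MeV.
λ = hc/(pc) = 1240 MeV·fm / 1.055 × 10⁴ MeV = 0.118 fm.

λ = 0.118 fm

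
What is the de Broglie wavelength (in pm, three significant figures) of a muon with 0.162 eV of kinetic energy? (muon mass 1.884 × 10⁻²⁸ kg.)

KE = 0.162 eV = 2.595 × 10⁻²⁰ J.
p = √(2mKE) = √(2 × 1.884 × 10⁻²⁸ × 2.595 × 10⁻²⁰) = 3.127 × 10⁻²⁴ kg·m/s.
λ = h/p = 6.626 × 10⁻³⁴ / 3.127 × 10⁻²⁴ = 2.12 × 10⁻¹⁰ m = 212 pm.

λ = 212 pm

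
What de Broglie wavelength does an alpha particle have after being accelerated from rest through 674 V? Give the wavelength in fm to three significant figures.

λ = 391 fm

KE = 2eV = 2 × 1.602 × 10⁻¹⁹ × 674.0 = 2.159 × 10⁻¹⁶ J.
p = √(2mKE) = √(2 × 6.645 × 10⁻²⁷ × 2.159 × 10⁻¹⁶) = 1.694 × 10⁻²¹ kg·m/s.
λ = h/p = 6.626 × 10⁻³⁴ / 1.694 × 10⁻²¹ = 3.91 × 10⁻¹³ m = 391 fm.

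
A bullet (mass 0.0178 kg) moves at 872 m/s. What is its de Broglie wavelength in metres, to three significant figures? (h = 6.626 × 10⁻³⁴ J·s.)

p = mv = 0.0178 × 872 = 1.552 × 10¹ kg·m/s.
λ = h/p = 6.626 × 10⁻³⁴ / 1.552 × 10¹ = 4.27 × 10⁻³⁵ m.

λ = 4.27 × 10⁻³⁵ m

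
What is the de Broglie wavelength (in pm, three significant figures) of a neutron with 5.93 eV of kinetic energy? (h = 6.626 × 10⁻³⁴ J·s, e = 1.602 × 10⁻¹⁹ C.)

λ = 11.7 pm

KE = 5.93 eV = 9.500 × 10⁻¹⁹ J.
p = √(2mKE) = √(2 × 1.675 × 10⁻²⁷ × 9.500 × 10⁻¹⁹) = 5.641 × 10⁻²³ kg·m/s.
λ = h/p = 6.626 × 10⁻³⁴ / 5.641 × 10⁻²³ = 1.17 × 10⁻¹¹ m = 11.7 pm.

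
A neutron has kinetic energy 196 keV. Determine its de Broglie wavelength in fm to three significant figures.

λ = 64.6 fm

KE = 196 keV = 3.140 × 10⁻¹⁴ J.
p = √(2mKE) = √(2 × 1.675 × 10⁻²⁷ × 3.140 × 10⁻¹⁴) = 1.026 × 10⁻²⁰ kg·m/s.
λ = h/p = 6.626 × 10⁻³⁴ / 1.026 × 10⁻²⁰ = 6.46 × 10⁻¹⁴ m = 64.6 fm.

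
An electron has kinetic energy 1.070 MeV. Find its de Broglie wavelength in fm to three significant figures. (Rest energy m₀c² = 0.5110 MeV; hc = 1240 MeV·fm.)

λ = 829 fm

Total energy E = KE + m₀c² = 1.070 + 0.5110 = 1.5810 MeV.
(pc)² = E² − (m₀c²)² = (1.5810)² − (0.5110)² = 2.238 MeV², so pc = 1.496 MeV.
λ = hc/(pc) = 1240 MeV·fm / 1.496 MeV = 829 fm.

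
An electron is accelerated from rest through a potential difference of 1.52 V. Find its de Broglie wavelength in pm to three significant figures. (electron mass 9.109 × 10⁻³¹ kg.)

λ = 995 pm

KE = eV = 1.602 × 10⁻¹⁹ × 1.520 = 2.435 × 10⁻¹⁹ J.
p = √(2mKE) = √(2 × 9.109 × 10⁻³¹ × 2.435 × 10⁻¹⁹) = 6.660 × 10⁻²⁵ kg·m/s.
λ = h/p = 6.626 × 10⁻³⁴ / 6.660 × 10⁻²⁵ = 9.95 × 10⁻¹⁰ m = 995 pm.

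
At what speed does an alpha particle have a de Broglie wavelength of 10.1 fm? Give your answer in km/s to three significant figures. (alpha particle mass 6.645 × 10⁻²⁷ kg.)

p = h/λ = 6.626 × 10⁻³⁴ / 1.010 × 10⁻¹⁴ = 6.560 × 10⁻²⁰ kg·m/s.
v = p/m = 6.560 × 10⁻²⁰ / 6.645 × 10⁻²⁷ = 9.87 × 10⁶ m/s = 9870 km/s.

v = 9870 km/s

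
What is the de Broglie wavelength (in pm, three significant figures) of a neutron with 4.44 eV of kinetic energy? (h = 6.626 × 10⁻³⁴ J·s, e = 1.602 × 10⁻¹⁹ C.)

KE = 4.44 eV = 7.113 × 10⁻¹⁹ J.
p = √(2mKE) = √(2 × 1.675 × 10⁻²⁷ × 7.113 × 10⁻¹⁹) = 4.881 × 10⁻²³ kg·m/s.
λ = h/p = 6.626 × 10⁻³⁴ / 4.881 × 10⁻²³ = 1.36 × 10⁻¹¹ m = 13.6 pm.

λ = 13.6 pm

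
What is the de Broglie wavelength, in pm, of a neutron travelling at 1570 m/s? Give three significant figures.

λ = 252 pm

p = mv = 1.675 × 10⁻²⁷ × 1570 = 2.630 × 10⁻²⁴ kg·m/s.
λ = h/p = 6.626 × 10⁻³⁴ / 2.630 × 10⁻²⁴ = 2.52 × 10⁻¹⁰ m = 252 pm.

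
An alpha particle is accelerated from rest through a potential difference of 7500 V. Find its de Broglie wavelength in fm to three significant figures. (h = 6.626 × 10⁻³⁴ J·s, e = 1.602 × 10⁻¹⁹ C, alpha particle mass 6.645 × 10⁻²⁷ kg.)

KE = 2eV = 2 × 1.602 × 10⁻¹⁹ × 7500 = 2.403 × 10⁻¹⁵ J.
p = √(2mKE) = √(2 × 6.645 × 10⁻²⁷ × 2.403 × 10⁻¹⁵) = 5.651 × 10⁻²¹ kg·m/s.
λ = h/p = 6.626 × 10⁻³⁴ / 5.651 × 10⁻²¹ = 1.17 × 10⁻¹³ m = 117 fm.

λ = 117 fm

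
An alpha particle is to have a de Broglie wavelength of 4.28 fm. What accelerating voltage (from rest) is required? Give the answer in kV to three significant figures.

V = 5630 kV

p = h/λ = 6.626 × 10⁻³⁴ / 4.280 × 10⁻¹⁵ = 1.548 × 10⁻¹⁹ kg·m/s.
KE = p²/(2m) = 1.803 × 10⁻¹² J.
V = KE/2e = 1.803 × 10⁻¹² / (2 × 1.602 × 10⁻¹⁹) = 5630 kV.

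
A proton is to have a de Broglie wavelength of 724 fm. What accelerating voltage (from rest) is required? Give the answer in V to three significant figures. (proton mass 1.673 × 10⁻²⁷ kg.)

p = h/λ = 6.626 × 10⁻³⁴ / 7.240 × 10⁻¹³ = 9.152 × 10⁻²² kg·m/s.
KE = p²/(2m) = 2.503 × 10⁻¹⁶ J.
V = KE/e = 2.503 × 10⁻¹⁶ / (1.602 × 10⁻¹⁹) = 1560 V.

V = 1560 V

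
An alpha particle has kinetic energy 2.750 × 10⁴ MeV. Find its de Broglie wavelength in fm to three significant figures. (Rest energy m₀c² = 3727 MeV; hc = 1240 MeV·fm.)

λ = 0.0400 fm

Total energy E = KE + m₀c² = 2.750 × 10⁴ + 3727 = 31227 MeV.
(pc)² = E² − (m₀c²)² = (31227)² − (3727)² = 9.612 × 10⁸ MeV², so pc = 3.100 × 10⁴ MeV.
λ = hc/(pc) = 1240 MeV·fm / 3.100 × 10⁴ MeV = 0.0400 fm.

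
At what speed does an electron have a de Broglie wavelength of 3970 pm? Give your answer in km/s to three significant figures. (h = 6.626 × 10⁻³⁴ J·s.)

v = 183 km/s

p = h/λ = 6.626 × 10⁻³⁴ / 3.970 × 10⁻⁹ = 1.669 × 10⁻²⁵ kg·m/s.
v = p/m = 1.669 × 10⁻²⁵ / 9.109 × 10⁻³¹ = 1.83 × 10⁵ m/s = 183 km/s.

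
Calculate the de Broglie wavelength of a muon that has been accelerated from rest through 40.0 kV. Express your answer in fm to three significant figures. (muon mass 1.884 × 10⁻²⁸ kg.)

KE = eV = 1.602 × 10⁻¹⁹ × 4.000 × 10⁴ = 6.408 × 10⁻¹⁵ J.
p = √(2mKE) = √(2 × 1.884 × 10⁻²⁸ × 6.408 × 10⁻¹⁵) = 1.554 × 10⁻²¹ kg·m/s.
λ = h/p = 6.626 × 10⁻³⁴ / 1.554 × 10⁻²¹ = 4.26 × 10⁻¹³ m = 426 fm.

λ = 426 fm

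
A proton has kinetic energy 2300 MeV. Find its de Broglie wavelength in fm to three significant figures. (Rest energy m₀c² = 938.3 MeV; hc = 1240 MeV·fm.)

λ = 0.400 fm

Total energy E = KE + m₀c² = 2300 + 938.3 = 3238.3 MeV.
(pc)² = E² − (m₀c²)² = (3238.3)² − (938.3)² = 9.606 × 10⁶ MeV², so pc = 3099 MeV.
λ = hc/(pc) = 1240 MeV·fm / 3099 MeV = 0.400 fm.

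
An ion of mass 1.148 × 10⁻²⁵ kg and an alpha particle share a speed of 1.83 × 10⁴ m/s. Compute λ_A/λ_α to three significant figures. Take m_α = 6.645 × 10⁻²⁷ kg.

At fixed v, p = mv so λ = h/(mv) ∝ 1/m.
λ_A/λ_α = m_α/m_A = 6.645 × 10⁻²⁷/1.148 × 10⁻²⁵ = 0.0579.

λ_A/λ_α = 0.0579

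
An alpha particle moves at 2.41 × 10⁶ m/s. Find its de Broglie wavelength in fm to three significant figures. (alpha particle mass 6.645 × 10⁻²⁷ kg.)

λ = 41.4 fm

p = mv = 6.645 × 10⁻²⁷ × 2.41 × 10⁶ = 1.601 × 10⁻²⁰ kg·m/s.
λ = h/p = 6.626 × 10⁻³⁴ / 1.601 × 10⁻²⁰ = 4.14 × 10⁻¹⁴ m = 41.4 fm.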